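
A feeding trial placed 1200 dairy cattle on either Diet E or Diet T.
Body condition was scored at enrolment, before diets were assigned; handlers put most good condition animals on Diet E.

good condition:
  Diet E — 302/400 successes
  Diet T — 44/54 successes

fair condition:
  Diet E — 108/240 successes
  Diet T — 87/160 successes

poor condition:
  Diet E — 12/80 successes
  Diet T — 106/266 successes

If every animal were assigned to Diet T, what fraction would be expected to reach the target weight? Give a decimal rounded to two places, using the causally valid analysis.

The starting body condition-specific comparison favours Diet T throughout, but the pooled figures favour Diet E. The question is whether to condition on starting body condition.
Since starting body condition is a pre-existing factor (not a product of the diet) and it affects the outcome on its own, it is a confounder. The stratified rates, not the pooled rate, identify the causal effect.
Standardising Diet T to the population starting body condition mix: 0.378·44/54 + 0.333·87/160 + 0.288·106/266 = 0.604.

0.60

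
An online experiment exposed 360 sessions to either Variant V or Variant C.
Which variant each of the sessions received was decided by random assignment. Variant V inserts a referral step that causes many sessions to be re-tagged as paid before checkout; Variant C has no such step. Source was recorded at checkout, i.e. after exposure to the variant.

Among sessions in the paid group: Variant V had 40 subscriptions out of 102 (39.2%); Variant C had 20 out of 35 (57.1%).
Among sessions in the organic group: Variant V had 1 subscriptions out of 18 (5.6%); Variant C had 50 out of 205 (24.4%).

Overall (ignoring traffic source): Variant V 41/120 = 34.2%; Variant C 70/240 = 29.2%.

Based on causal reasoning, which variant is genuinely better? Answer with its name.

Traffic source lies on the pathway variant → traffic source → outcome, so adjusting for it blocks the indirect effect. For the total causal effect of variant, use the unadjusted pooled rates.
Pooled: Variant V 34.2% vs Variant C 29.2%; Variant V is higher overall.

Variant V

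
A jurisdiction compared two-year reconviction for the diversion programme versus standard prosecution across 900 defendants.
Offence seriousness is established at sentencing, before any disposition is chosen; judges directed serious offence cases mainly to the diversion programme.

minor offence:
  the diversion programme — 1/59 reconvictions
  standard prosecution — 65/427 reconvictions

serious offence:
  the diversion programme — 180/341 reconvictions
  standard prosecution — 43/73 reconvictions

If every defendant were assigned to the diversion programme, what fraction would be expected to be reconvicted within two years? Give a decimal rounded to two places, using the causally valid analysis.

Within every offence seriousness level the diversion programme has the lower rate, yet pooled standard prosecution does — Simpson's reversal.
Nothing the disposition does changes offence seriousness; the imbalance is an allocation artefact. With offence seriousness also predicting the outcome, the pooled figure is confounded, and the within-stratum comparison is the causal one.
Standardising the diversion programme to the population offence seriousness mix: 0.540·1/59 + 0.460·180/341 = 0.252.

0.25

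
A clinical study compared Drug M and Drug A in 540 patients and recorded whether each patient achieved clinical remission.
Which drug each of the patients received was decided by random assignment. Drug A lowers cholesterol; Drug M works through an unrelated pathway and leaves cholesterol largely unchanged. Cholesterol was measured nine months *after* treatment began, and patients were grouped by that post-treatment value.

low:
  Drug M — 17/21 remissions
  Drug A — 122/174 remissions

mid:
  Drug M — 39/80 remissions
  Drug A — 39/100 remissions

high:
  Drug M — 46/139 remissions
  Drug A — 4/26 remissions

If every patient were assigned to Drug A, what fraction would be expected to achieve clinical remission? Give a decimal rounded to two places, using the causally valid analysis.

0.55

Cholesterol lies on the pathway drug → cholesterol → outcome, so adjusting for it blocks the indirect effect. For the total causal effect of drug, use the unadjusted pooled rates.
So P(outcome | do(Drug A)) is just the pooled rate for Drug A: 165/300 = 0.550.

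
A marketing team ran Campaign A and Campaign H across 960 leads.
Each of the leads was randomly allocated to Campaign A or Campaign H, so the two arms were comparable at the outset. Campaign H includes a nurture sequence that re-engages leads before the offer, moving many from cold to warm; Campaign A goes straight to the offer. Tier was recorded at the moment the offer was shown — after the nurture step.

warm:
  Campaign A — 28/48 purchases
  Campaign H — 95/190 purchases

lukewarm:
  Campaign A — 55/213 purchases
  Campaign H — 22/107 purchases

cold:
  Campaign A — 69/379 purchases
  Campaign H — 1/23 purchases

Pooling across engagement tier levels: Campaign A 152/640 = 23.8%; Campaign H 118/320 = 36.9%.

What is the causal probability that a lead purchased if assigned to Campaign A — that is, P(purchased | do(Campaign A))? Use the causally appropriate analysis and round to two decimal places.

0.24

Engagement tier lies on the pathway campaign → engagement tier → outcome, so adjusting for it blocks the indirect effect. For the total causal effect of campaign, use the unadjusted pooled rates.
So P(outcome | do(Campaign A)) is just the pooled rate for Campaign A: 152/640 = 0.237.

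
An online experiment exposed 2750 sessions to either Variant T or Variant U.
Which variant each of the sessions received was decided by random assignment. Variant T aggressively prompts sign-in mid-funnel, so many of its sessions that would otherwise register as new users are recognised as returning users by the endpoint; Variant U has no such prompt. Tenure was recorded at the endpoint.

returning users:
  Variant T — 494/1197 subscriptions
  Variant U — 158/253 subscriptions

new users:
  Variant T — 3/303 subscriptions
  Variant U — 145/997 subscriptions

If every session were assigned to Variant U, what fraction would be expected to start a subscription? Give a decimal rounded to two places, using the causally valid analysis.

0.24

The stratified and pooled comparisons disagree (Variant U wins within each user tenure; Variant T wins overall), so the answer turns on the causal role of user tenure.
Stratifying would compare variants among sessions the variants themselves sorted into user tenure groups — a form of selection on an intermediate. The unconditioned pooled rates give the total causal effect.
So P(outcome | do(Variant U)) is just the pooled rate for Variant U: 303/1250 = 0.242.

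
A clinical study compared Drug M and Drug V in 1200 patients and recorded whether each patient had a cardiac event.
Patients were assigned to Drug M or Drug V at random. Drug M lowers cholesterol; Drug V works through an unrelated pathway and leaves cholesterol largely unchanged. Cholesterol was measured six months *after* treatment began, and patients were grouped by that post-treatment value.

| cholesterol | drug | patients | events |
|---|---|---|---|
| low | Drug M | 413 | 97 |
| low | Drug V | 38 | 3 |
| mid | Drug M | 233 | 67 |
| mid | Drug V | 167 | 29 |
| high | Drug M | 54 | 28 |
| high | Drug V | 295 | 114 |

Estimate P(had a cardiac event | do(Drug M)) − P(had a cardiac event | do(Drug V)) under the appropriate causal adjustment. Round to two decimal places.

Cholesterol lies on the pathway drug → cholesterol → outcome, so adjusting for it blocks the indirect effect. For the total causal effect of drug, use the unadjusted pooled rates.
The causal difference is the pooled difference: 0.274 − 0.292 = -0.018.

-0.02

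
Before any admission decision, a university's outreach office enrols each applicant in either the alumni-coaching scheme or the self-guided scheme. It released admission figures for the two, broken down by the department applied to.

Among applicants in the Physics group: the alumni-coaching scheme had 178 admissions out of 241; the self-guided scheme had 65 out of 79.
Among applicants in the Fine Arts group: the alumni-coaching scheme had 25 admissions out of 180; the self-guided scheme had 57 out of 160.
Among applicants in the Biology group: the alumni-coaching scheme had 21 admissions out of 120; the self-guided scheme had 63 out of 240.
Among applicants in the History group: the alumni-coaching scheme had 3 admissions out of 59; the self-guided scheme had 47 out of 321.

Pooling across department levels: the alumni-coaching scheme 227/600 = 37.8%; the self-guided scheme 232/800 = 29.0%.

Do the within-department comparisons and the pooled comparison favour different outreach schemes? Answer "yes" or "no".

yes

Within each department level (Physics 73.9% vs 82.3%; Fine Arts 13.9% vs 35.6%; Biology 17.5% vs 26.2%; History 5.1% vs 14.6%), the self-guided scheme has the higher rate every time. Pooled: 37.8% vs 29.0% — the alumni-coaching scheme has the higher rate overall. The two comparisons disagree.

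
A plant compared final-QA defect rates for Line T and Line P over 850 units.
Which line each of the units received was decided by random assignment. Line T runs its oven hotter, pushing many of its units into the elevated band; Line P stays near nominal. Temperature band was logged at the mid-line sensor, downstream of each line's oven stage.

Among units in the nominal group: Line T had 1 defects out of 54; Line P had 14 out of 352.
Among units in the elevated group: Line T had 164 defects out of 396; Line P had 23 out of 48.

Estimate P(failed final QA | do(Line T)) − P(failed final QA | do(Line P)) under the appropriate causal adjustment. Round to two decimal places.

+0.27

The stratified and pooled comparisons disagree (Line T wins within each in-process temperature band; Line P wins overall), so the answer turns on the causal role of in-process temperature band.
In-process temperature band is recorded after the line and is itself shifted by it — it sits on the causal path from line to outcome. Conditioning on a mediator would strip out part of the effect we want; the pooled comparison gives the total causal effect.
The causal difference is the pooled difference: 0.367 − 0.092 = +0.274.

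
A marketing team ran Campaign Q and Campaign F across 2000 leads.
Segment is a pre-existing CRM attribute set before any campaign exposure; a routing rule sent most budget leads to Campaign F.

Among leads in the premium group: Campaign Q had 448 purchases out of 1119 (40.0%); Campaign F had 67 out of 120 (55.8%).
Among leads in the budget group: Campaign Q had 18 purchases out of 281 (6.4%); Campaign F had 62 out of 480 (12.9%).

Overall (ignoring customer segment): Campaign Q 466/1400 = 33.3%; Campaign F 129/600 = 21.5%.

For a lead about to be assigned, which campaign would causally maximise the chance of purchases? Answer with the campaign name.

Campaign F

The customer segment-specific comparison favours Campaign F throughout, but the pooled figures favour Campaign Q. The question is whether to condition on customer segment.
Customer segment satisfies the back-door criterion: it is not a descendant of the campaign, and it blocks the spurious path from campaign to outcome. Adjusting for it (i.e., using the within-customer segment rates) gives the causal effect.
Within each level — premium: 40.0% vs 55.8%; budget: 6.4% vs 12.9% — Campaign F is higher every time.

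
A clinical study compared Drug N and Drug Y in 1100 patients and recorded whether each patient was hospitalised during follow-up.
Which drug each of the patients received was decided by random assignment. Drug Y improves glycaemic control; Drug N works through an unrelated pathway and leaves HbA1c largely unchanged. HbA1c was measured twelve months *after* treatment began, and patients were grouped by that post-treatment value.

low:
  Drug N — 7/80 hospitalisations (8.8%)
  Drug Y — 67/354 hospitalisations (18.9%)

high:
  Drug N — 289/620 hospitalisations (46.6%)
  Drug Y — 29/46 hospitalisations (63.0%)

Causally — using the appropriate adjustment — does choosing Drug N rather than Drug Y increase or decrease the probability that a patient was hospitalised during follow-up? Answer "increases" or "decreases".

Stratifying would compare drugs among patients the drugs themselves sorted into HbA1c groups — a form of selection on an intermediate. The unconditioned pooled rates give the total causal effect.
Pooled: Drug N 42.3% vs Drug Y 24.0%; Drug Y is lower overall.

increases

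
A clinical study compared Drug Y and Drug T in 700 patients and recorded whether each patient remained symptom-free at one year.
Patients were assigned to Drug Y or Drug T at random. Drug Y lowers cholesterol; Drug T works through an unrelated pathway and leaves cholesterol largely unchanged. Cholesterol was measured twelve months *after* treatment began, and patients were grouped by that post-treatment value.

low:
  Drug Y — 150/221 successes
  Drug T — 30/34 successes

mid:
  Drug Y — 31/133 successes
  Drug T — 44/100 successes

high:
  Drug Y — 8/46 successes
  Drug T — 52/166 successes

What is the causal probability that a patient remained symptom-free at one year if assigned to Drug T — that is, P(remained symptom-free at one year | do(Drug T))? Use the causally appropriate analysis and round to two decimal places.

0.42

Drug T is higher inside every cholesterol stratum but Drug Y is higher in aggregate. Whether to stratify depends on how cholesterol relates to the drug.
Cholesterol is recorded after the drug and is itself shifted by it — it sits on the causal path from drug to outcome. Conditioning on a mediator would strip out part of the effect we want; the pooled comparison gives the total causal effect.
So P(outcome | do(Drug T)) is just the pooled rate for Drug T: 126/300 = 0.420.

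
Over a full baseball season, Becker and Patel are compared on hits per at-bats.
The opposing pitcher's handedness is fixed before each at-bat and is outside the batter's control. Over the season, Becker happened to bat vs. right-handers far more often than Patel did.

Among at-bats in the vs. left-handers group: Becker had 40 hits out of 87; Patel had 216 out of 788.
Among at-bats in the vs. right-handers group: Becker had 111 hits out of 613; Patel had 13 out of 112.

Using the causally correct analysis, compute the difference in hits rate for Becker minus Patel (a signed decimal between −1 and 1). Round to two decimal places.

+0.13

Becker is higher inside every pitcher handedness stratum but Patel is higher in aggregate. Whether to stratify depends on how pitcher handedness relates to the player.
Pitcher handedness satisfies the back-door criterion: it is not a descendant of the player, and it blocks the spurious path from player to outcome. Adjusting for it (i.e., using the within-pitcher handedness rates) gives the causal effect.
Adjusting over the population distribution of pitcher handedness: 0.547·(0.460−0.274) + 0.453·(0.181−0.116) = +0.131.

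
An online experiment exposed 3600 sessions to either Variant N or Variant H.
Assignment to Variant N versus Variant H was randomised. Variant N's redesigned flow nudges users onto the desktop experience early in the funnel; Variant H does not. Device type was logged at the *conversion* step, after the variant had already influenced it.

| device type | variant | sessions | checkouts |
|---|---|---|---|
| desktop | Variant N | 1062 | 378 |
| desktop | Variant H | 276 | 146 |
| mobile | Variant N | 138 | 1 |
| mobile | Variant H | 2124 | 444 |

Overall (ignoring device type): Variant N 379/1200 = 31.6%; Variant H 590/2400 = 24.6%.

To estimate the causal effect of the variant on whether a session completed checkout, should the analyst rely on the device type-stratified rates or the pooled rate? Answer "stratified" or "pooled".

pooled

The device type-specific comparison favours Variant H throughout, but the pooled figures favour Variant N. The question is whether to condition on device type.
Stratifying would compare variants among sessions the variants themselves sorted into device type groups — a form of selection on an intermediate. The unconditioned pooled rates give the total causal effect.
Pooled: Variant N 31.6% vs Variant H 24.6%; Variant N is higher overall.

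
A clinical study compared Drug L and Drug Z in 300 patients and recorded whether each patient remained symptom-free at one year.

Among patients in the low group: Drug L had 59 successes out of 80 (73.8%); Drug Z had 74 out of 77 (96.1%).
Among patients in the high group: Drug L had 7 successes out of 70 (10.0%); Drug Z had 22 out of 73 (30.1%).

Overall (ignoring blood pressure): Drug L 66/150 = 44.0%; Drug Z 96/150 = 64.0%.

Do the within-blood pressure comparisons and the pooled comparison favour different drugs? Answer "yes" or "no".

no

Within each blood pressure level (low 73.8% vs 96.1%; high 10.0% vs 30.1%), Drug Z has the higher rate every time. Pooled: 44.0% vs 64.0% — Drug Z has the higher rate overall. They agree.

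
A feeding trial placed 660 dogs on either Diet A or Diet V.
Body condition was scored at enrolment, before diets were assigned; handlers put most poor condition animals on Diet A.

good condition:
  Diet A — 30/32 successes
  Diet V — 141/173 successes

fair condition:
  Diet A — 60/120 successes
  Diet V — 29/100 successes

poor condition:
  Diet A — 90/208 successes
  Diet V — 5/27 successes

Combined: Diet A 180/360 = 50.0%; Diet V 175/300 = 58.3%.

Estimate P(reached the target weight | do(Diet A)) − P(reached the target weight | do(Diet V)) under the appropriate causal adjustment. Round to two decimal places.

+0.20

The starting body condition-specific comparison favours Diet A throughout, but the pooled figures favour Diet V. The question is whether to condition on starting body condition.
Nothing the diet does changes starting body condition; the imbalance is an allocation artefact. With starting body condition also predicting the outcome, the pooled figure is confounded, and the within-stratum comparison is the causal one.
Adjusting over the population distribution of starting body condition: 0.311·(0.938−0.815) + 0.333·(0.500−0.290) + 0.356·(0.433−0.185) = +0.196.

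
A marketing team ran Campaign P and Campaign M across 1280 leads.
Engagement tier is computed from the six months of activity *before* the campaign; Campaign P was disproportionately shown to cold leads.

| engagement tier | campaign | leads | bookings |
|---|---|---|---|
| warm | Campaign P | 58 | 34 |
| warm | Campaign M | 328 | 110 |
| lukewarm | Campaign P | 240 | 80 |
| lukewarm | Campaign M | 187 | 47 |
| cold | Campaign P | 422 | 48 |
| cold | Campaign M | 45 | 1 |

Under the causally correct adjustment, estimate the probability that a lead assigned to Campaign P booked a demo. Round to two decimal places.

Since engagement tier is a pre-existing factor (not a product of the campaign) and it affects the outcome on its own, it is a confounder. The stratified rates, not the pooled rate, identify the causal effect.
Standardising Campaign P to the population engagement tier mix: 0.302·34/58 + 0.334·80/240 + 0.365·48/422 = 0.329.

0.33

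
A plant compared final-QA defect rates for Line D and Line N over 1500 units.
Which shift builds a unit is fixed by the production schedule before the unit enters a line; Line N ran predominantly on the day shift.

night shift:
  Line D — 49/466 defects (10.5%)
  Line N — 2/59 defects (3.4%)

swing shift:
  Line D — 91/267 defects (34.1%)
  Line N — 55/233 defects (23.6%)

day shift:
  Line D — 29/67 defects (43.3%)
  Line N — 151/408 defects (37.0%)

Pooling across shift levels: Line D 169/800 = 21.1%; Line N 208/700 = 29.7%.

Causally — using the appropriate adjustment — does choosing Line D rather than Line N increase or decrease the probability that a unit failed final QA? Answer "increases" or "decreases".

increases

Shift is set before the line has any effect — it is not caused by the line — and it independently drives the outcome. That makes it a confounder, so the causal comparison is within shift levels.
Within each level — night shift: 10.5% vs 3.4%; swing shift: 34.1% vs 23.6%; day shift: 43.3% vs 37.0% — Line N is lower every time.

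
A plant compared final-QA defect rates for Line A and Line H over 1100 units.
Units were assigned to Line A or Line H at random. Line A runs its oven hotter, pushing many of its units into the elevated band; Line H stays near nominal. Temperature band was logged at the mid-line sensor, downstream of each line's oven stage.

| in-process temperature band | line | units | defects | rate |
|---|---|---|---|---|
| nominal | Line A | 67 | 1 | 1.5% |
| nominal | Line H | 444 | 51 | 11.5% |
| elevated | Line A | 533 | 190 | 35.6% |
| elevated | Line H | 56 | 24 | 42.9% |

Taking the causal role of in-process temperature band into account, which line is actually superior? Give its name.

Line H

In-process temperature band is recorded after the line and is itself shifted by it — it sits on the causal path from line to outcome. Conditioning on a mediator would strip out part of the effect we want; the pooled comparison gives the total causal effect.
Pooled: Line A 31.8% vs Line H 15.0%; Line H is lower overall.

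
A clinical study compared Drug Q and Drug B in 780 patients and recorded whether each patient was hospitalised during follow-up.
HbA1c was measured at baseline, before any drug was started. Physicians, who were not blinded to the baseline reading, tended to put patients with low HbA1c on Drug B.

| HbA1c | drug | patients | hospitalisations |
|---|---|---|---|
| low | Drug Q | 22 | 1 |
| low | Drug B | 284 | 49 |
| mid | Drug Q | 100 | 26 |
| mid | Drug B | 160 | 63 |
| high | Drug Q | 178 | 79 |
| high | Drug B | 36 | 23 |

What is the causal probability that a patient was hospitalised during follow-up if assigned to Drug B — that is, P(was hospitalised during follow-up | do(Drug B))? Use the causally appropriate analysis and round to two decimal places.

0.37

HbA1c satisfies the back-door criterion: it is not a descendant of the drug, and it blocks the spurious path from drug to outcome. Adjusting for it (i.e., using the within-HbA1c rates) gives the causal effect.
Standardising Drug B to the population HbA1c mix: 0.392·49/284 + 0.333·63/160 + 0.274·23/36 = 0.374.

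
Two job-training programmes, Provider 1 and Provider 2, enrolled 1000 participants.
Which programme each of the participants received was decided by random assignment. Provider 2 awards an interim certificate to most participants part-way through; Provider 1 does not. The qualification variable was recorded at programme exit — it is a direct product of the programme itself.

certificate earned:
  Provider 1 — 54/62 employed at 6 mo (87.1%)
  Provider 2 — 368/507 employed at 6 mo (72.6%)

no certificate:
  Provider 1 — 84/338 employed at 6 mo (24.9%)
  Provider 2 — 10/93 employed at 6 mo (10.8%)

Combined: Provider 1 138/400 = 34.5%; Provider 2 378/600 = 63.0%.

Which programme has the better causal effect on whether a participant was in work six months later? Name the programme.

Qualification attained during the programme is recorded after the programme and is itself shifted by it — it sits on the causal path from programme to outcome. Conditioning on a mediator would strip out part of the effect we want; the pooled comparison gives the total causal effect.
Pooled: Provider 1 34.5% vs Provider 2 63.0%; Provider 2 is higher overall.

Provider 2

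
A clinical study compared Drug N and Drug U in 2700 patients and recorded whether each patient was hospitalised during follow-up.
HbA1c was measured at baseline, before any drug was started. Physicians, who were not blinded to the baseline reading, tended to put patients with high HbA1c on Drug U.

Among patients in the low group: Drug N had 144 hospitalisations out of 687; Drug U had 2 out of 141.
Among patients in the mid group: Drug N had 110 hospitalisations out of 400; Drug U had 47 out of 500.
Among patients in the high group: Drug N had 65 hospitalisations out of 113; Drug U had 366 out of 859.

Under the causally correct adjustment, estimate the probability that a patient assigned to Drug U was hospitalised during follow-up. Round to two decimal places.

0.19

Here HbA1c is a common cause — it drives both which drug a case falls under and the outcome. The crude comparison mixes populations; the stratum-specific rates are the causally relevant ones.
Standardising Drug U to the population HbA1c mix: 0.307·2/141 + 0.333·47/500 + 0.360·366/859 = 0.189.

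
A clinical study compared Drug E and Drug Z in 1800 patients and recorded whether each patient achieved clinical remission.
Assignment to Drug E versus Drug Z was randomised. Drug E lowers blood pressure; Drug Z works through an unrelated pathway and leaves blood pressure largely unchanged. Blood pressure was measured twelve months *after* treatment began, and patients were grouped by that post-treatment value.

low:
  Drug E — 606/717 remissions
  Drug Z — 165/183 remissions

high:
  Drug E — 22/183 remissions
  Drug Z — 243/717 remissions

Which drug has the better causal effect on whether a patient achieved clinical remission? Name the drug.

Drug E

Blood pressure here is a post-treatment variable shaped by the drug; conditioning on it would introduce bias rather than remove it. The overall comparison is the causal one.
Pooled: Drug E 69.8% vs Drug Z 45.3%; Drug E is higher overall.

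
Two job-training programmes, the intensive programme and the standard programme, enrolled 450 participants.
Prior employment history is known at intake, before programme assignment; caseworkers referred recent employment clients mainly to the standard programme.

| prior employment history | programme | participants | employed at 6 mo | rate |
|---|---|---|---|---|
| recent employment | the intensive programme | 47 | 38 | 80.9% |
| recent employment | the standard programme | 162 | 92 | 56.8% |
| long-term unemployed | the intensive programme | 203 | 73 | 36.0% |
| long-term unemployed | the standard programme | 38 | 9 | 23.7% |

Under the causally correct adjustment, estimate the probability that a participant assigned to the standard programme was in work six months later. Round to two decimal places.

0.39

The prior employment history-specific comparison favours the intensive programme throughout, but the pooled figures favour the standard programme. The question is whether to condition on prior employment history.
Nothing the programme does changes prior employment history; the imbalance is an allocation artefact. With prior employment history also predicting the outcome, the pooled figure is confounded, and the within-stratum comparison is the causal one.
Standardising the standard programme to the population prior employment history mix: 0.464·92/162 + 0.536·9/38 = 0.391.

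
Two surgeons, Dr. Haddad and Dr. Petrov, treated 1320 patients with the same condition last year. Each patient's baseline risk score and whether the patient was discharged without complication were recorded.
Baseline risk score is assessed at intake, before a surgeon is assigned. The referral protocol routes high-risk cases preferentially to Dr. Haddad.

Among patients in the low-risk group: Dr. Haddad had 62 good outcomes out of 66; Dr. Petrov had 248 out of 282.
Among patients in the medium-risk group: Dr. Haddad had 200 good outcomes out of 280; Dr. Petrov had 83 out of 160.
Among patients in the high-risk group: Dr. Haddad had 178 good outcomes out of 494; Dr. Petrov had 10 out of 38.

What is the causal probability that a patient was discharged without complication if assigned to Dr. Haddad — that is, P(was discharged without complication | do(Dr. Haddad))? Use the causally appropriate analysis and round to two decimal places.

Within every baseline risk score level Dr. Haddad has the higher rate, yet pooled Dr. Petrov does — Simpson's reversal.
Since baseline risk score is a pre-existing factor (not a product of the surgeon) and it affects the outcome on its own, it is a confounder. The stratified rates, not the pooled rate, identify the causal effect.
Standardising Dr. Haddad to the population baseline risk score mix: 0.264·62/66 + 0.333·200/280 + 0.403·178/494 = 0.631.

0.63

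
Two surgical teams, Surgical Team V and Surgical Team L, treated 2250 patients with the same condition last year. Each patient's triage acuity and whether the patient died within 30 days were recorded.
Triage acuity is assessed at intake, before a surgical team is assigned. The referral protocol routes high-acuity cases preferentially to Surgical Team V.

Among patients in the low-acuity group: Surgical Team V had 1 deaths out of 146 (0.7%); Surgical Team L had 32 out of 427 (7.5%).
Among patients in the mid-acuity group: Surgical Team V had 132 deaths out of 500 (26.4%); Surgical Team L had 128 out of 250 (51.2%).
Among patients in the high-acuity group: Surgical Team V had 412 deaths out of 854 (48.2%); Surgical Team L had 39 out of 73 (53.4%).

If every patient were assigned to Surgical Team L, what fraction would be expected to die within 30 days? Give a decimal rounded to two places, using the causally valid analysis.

Surgical Team V is lower inside every triage acuity stratum but Surgical Team L is lower in aggregate. Whether to stratify depends on how triage acuity relates to the surgical team.
The imbalance in triage acuity arose from how patients were allocated, not from anything the surgical team did; and triage acuity independently affects the outcome. The pooled gap is confounded — condition on triage acuity.
Standardising Surgical Team L to the population triage acuity mix: 0.255·32/427 + 0.333·128/250 + 0.412·39/73 = 0.410.

0.41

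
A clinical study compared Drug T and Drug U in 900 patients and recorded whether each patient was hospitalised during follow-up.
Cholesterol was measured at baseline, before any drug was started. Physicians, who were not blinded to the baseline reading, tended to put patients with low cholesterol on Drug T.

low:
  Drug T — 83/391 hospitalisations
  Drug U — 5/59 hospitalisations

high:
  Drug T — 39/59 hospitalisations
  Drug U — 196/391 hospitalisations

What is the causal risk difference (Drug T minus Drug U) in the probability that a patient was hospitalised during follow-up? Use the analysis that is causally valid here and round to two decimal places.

The imbalance in cholesterol arose from how patients were allocated, not from anything the drug did; and cholesterol independently affects the outcome. The pooled gap is confounded — condition on cholesterol.
Adjusting over the population distribution of cholesterol: 0.500·(0.212−0.085) + 0.500·(0.661−0.501) = +0.144.

+0.14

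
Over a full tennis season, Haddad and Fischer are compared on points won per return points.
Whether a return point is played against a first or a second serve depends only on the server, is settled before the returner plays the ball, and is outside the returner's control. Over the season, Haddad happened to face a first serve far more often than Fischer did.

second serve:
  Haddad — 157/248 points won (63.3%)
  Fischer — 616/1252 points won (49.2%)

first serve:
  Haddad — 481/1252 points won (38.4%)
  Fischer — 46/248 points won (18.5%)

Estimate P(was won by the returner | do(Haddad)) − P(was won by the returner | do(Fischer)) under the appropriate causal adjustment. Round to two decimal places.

+0.17

The stratified and pooled comparisons disagree (Haddad wins within each serve type; Fischer wins overall), so the answer turns on the causal role of serve type.
Nothing the player does changes serve type; the imbalance is an allocation artefact. With serve type also predicting the outcome, the pooled figure is confounded, and the within-stratum comparison is the causal one.
Adjusting over the population distribution of serve type: 0.500·(0.633−0.492) + 0.500·(0.384−0.185) = +0.170.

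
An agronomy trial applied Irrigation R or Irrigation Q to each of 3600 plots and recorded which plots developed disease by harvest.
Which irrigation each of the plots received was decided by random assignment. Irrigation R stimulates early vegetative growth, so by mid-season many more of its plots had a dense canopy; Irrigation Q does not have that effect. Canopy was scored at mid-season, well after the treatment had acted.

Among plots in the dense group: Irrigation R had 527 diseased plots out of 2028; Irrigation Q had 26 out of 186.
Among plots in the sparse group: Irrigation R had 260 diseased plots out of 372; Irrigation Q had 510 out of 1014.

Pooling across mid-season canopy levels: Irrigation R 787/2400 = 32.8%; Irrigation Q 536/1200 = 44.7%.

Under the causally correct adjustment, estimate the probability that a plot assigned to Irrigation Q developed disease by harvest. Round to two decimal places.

0.45

Mid-season canopy is recorded after the irrigation and is itself shifted by it — it sits on the causal path from irrigation to outcome. Conditioning on a mediator would strip out part of the effect we want; the pooled comparison gives the total causal effect.
So P(outcome | do(Irrigation Q)) is just the pooled rate for Irrigation Q: 536/1200 = 0.447.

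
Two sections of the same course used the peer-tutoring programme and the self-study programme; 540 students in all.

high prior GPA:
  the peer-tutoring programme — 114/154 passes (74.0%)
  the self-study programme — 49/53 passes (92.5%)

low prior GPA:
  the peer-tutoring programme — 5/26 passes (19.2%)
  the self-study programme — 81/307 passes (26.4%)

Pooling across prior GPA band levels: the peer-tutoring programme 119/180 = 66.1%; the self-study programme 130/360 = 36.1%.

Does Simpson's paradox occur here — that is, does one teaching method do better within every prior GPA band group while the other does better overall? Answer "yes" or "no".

Within each prior GPA band level (high prior GPA 74.0% vs 92.5%; low prior GPA 19.2% vs 26.4%), the self-study programme has the higher rate every time. Pooled: 66.1% vs 36.1% — the peer-tutoring programme has the higher rate overall. The two comparisons disagree.

yes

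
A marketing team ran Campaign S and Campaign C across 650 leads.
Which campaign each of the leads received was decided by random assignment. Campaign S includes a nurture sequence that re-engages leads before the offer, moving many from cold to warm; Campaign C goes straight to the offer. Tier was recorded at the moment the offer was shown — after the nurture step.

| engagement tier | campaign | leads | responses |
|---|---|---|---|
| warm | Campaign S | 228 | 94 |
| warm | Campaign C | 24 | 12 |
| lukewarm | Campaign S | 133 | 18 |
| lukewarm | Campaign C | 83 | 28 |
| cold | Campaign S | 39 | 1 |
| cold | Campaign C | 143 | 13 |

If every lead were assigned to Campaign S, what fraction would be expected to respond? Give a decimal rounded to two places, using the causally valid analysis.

Engagement tier is recorded after the campaign and is itself shifted by it — it sits on the causal path from campaign to outcome. Conditioning on a mediator would strip out part of the effect we want; the pooled comparison gives the total causal effect.
So P(outcome | do(Campaign S)) is just the pooled rate for Campaign S: 113/400 = 0.282.

0.28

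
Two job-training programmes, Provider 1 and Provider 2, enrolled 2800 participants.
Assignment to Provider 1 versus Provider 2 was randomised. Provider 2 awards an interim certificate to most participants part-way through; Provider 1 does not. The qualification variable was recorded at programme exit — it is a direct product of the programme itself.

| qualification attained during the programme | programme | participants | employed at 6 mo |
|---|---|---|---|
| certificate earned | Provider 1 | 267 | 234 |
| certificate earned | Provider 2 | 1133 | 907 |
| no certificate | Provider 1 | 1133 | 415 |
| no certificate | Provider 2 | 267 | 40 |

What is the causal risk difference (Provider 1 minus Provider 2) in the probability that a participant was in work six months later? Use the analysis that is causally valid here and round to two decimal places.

The stratified and pooled comparisons disagree (Provider 1 wins within each qualification attained during the programme; Provider 2 wins overall), so the answer turns on the causal role of qualification attained during the programme.
Because the programme influences qualification attained during the programme, qualification attained during the programme is a post-treatment mediator, not a confounder. Stratifying on it would bias the estimate; the causal effect is the crude pooled difference.
The causal difference is the pooled difference: 0.464 − 0.676 = -0.213.

-0.21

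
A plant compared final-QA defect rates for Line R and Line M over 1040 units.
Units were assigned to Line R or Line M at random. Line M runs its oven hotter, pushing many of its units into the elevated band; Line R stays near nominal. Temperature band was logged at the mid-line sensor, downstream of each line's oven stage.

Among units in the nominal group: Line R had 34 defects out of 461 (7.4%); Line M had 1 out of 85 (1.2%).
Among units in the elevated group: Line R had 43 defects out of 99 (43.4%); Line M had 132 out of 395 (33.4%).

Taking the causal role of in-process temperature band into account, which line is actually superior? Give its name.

Line R

The stratified and pooled comparisons disagree (Line M wins within each in-process temperature band; Line R wins overall), so the answer turns on the causal role of in-process temperature band.
In-process temperature band lies on the pathway line → in-process temperature band → outcome, so adjusting for it blocks the indirect effect. For the total causal effect of line, use the unadjusted pooled rates.
Pooled: Line R 13.8% vs Line M 27.7%; Line R is lower overall.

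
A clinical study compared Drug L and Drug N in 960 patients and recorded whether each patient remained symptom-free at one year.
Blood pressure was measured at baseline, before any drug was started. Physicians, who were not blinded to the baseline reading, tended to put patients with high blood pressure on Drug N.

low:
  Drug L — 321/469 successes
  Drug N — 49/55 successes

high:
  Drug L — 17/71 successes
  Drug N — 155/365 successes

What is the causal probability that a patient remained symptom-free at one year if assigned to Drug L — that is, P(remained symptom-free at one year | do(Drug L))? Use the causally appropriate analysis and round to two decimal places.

The imbalance in blood pressure arose from how patients were allocated, not from anything the drug did; and blood pressure independently affects the outcome. The pooled gap is confounded — condition on blood pressure.
Standardising Drug L to the population blood pressure mix: 0.546·321/469 + 0.454·17/71 = 0.482.

0.48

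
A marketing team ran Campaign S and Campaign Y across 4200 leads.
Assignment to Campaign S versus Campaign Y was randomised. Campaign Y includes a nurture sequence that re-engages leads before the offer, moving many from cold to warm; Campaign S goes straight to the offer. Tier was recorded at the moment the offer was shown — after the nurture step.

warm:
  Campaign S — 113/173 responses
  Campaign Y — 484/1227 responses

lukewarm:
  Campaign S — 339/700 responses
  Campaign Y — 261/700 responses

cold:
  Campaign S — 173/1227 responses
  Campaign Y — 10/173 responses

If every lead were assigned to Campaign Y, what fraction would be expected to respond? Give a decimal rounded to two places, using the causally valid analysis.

0.36

Because the campaign influences engagement tier, engagement tier is a post-treatment mediator, not a confounder. Stratifying on it would bias the estimate; the causal effect is the crude pooled difference.
So P(outcome | do(Campaign Y)) is just the pooled rate for Campaign Y: 755/2100 = 0.360.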